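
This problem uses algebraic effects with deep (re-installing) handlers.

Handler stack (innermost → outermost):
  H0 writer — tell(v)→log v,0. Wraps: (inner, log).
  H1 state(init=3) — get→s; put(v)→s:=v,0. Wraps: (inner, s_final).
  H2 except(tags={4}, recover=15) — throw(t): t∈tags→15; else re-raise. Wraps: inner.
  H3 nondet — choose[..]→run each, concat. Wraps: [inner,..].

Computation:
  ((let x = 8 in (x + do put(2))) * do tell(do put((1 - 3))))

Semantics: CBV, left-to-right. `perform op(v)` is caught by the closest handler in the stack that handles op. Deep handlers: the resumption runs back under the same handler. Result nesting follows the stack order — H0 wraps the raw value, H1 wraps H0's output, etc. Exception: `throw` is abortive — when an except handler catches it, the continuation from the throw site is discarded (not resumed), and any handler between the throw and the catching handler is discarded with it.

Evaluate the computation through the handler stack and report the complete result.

Answer: [((0, (0)), -2)]

Evaluation trace:
put(2) @ H1 ⇒ s:=2
put(-2) @ H1 ⇒ s:=-2
tell(0) @ H0 ⇒ log+=0
H0 returns (0, (0))
H1 returns ((0, (0)), -2)
H2 returns ((0, (0)), -2)
H3 returns [((0, (0)), -2)]
= [((0, (0)), -2)]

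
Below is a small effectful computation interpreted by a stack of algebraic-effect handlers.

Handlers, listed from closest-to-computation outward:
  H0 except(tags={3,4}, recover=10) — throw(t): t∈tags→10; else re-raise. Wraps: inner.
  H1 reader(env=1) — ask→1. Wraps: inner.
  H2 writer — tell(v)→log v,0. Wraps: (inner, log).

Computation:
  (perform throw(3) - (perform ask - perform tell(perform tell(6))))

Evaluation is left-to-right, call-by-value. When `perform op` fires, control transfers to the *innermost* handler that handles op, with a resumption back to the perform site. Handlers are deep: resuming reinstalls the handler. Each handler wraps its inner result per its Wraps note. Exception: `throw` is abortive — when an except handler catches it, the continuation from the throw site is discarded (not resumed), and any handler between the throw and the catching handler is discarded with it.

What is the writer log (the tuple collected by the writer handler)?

Answer: ()

Evaluation trace:
throw(3) @ H0 caught ⇒ 10
H1 returns 10
H2 returns (10, ())
= (10, ())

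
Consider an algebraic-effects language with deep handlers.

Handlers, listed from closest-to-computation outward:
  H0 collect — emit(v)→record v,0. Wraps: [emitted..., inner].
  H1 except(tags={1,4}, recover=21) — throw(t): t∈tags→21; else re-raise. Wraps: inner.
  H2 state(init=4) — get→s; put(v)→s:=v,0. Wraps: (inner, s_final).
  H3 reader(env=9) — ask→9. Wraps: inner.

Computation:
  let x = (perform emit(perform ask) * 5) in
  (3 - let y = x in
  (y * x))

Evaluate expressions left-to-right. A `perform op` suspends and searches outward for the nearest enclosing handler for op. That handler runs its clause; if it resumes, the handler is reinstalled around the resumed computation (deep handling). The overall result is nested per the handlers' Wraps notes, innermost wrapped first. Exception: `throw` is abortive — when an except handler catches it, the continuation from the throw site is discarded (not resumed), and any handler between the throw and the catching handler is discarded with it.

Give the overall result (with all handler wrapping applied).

Answer: ([9, 3], 4)

Working:
ask @ H3 ⇒ 9
emit(9) @ H0 ⇒ out+=9
H0 returns [9, 3]
H1 returns [9, 3]
H2 returns ([9, 3], 4)
H3 returns ([9, 3], 4)
= ([9, 3], 4)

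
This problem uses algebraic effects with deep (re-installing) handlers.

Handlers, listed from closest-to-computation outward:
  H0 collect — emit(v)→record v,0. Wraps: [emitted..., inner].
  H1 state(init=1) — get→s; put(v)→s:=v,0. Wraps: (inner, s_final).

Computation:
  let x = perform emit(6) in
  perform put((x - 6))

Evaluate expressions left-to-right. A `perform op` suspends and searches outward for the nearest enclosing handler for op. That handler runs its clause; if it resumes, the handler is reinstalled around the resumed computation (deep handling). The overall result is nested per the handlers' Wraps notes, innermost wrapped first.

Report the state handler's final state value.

Working:
emit(6) @ H0 ⇒ out+=6
put(-6) @ H1 ⇒ s:=-6
H0 returns [6, 0]
H1 returns ([6, 0], -6)
= ([6, 0], -6)

Answer: -6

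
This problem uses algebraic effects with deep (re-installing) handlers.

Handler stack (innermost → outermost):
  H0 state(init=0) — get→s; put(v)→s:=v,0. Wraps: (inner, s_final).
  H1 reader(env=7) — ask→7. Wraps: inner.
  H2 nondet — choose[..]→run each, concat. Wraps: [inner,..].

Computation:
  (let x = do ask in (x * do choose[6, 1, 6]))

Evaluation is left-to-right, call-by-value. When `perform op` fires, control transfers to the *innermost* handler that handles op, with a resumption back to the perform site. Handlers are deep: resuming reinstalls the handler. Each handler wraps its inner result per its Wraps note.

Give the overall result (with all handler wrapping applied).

Step-by-step:
ask @ H1 ⇒ 7
choose[6, 1, 6] @ H2
  branch[0] choose=6:
    H0 returns (42, 0)
    H1 returns (42, 0)
    H2 returns [(42, 0)]
  branch[1] choose=1:
    H0 returns (7, 0)
    H1 returns (7, 0)
    H2 returns [(7, 0)]
  branch[2] choose=6:
    H0 returns (42, 0)
    H1 returns (42, 0)
    H2 returns [(42, 0)]
= [(42, 0), (7, 0), (42, 0)]

Answer: [(42, 0), (7, 0), (42, 0)]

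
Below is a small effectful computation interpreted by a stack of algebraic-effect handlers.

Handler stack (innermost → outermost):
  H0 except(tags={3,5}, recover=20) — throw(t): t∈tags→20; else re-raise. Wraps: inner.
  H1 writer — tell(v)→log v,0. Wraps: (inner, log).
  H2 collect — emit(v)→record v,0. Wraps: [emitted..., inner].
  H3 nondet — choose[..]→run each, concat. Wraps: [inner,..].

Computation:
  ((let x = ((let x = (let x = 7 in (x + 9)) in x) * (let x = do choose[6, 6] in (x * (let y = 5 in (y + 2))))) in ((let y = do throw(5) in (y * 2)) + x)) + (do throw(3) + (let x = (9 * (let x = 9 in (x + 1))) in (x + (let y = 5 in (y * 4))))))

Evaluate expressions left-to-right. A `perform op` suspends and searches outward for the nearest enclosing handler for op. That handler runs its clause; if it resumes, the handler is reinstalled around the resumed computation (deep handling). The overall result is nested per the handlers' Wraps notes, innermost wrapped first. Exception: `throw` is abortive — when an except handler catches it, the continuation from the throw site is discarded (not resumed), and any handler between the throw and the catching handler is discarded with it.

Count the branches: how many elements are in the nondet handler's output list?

Evaluation trace:
choose[6, 6] @ H3
  branch[0] choose=6:
    throw(5) @ H0 caught ⇒ 20
    H1 returns (20, ())
    H2 returns [(20, ())]
    H3 returns [[(20, ())]]
  branch[1] choose=6:
    throw(5) @ H0 caught ⇒ 20
    H1 returns (20, ())
    H2 returns [(20, ())]
    H3 returns [[(20, ())]]
= [[(20, ())], [(20, ())]]

Answer: 2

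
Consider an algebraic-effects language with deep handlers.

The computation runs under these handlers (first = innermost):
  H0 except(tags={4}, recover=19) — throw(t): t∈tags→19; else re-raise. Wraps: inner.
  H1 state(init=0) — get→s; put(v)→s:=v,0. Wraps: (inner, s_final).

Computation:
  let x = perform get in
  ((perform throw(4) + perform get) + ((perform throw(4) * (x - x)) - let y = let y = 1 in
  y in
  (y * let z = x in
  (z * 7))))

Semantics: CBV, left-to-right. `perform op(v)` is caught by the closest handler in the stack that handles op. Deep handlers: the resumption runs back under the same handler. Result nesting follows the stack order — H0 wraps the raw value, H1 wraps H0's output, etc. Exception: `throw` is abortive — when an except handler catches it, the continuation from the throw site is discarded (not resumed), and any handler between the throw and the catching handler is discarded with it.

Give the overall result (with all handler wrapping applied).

Evaluation trace:
get @ H1 ⇒ 0
throw(4) @ H0 caught ⇒ 19
H1 returns (19, 0)
= (19, 0)

Answer: (19, 0)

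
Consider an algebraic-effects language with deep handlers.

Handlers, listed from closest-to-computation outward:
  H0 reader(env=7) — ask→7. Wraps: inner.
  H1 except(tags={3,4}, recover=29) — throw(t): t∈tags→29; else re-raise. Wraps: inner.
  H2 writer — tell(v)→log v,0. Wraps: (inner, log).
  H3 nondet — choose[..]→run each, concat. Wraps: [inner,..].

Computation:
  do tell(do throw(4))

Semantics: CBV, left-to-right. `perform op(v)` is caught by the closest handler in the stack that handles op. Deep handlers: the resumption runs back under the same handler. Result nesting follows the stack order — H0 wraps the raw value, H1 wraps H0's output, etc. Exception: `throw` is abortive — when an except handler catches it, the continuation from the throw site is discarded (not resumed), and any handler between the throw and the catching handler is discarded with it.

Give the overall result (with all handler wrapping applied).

Answer: [(29, ())]

Step-by-step:
throw(4) @ H1 caught ⇒ 29
H2 returns (29, ())
H3 returns [(29, ())]
= [(29, ())]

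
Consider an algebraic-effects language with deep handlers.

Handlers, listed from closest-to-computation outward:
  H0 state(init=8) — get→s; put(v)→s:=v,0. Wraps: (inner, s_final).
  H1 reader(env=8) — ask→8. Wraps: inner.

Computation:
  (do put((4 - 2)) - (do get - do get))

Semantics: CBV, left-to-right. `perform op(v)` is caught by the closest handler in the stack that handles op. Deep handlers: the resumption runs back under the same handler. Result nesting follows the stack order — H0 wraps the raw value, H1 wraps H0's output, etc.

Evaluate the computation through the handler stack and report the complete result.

Answer: (0, 2)

Working:
put(2) @ H0 ⇒ s:=2
get @ H0 ⇒ 2
get @ H0 ⇒ 2
H0 returns (0, 2)
H1 returns (0, 2)
= (0, 2)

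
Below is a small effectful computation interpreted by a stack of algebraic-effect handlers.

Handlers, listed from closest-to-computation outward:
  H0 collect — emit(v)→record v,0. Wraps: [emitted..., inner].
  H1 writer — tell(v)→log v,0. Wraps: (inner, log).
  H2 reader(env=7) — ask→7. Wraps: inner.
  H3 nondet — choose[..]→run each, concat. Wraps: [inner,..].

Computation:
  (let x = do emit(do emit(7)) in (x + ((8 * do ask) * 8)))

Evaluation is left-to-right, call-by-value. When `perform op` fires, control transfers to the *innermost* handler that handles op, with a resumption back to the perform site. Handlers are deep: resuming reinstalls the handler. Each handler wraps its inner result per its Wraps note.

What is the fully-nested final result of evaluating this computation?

Answer: [([7, 0, 448], ())]

Evaluation trace:
emit(7) @ H0 ⇒ out+=7
emit(0) @ H0 ⇒ out+=0
ask @ H2 ⇒ 7
H0 returns [7, 0, 448]
H1 returns ([7, 0, 448], ())
H2 returns ([7, 0, 448], ())
H3 returns [([7, 0, 448], ())]
= [([7, 0, 448], ())]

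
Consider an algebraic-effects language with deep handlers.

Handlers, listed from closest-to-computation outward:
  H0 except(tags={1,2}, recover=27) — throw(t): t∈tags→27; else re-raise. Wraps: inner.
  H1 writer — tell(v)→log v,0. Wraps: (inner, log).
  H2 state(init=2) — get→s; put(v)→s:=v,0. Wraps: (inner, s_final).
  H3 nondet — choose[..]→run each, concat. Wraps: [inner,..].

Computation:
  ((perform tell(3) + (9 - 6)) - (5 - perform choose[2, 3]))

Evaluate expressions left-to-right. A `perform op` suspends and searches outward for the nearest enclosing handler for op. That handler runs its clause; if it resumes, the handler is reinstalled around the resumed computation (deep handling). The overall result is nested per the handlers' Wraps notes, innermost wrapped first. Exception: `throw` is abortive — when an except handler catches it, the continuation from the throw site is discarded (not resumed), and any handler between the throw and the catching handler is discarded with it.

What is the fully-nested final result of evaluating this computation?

Step-by-step:
tell(3) @ H1 ⇒ log+=3
choose[2, 3] @ H3
  branch[0] choose=2:
    H0 returns 0
    H1 returns (0, (3))
    H2 returns ((0, (3)), 2)
    H3 returns [((0, (3)), 2)]
  branch[1] choose=3:
    H0 returns 1
    H1 returns (1, (3))
    H2 returns ((1, (3)), 2)
    H3 returns [((1, (3)), 2)]
= [((0, (3)), 2), ((1, (3)), 2)]

Answer: [((0, (3)), 2), ((1, (3)), 2)]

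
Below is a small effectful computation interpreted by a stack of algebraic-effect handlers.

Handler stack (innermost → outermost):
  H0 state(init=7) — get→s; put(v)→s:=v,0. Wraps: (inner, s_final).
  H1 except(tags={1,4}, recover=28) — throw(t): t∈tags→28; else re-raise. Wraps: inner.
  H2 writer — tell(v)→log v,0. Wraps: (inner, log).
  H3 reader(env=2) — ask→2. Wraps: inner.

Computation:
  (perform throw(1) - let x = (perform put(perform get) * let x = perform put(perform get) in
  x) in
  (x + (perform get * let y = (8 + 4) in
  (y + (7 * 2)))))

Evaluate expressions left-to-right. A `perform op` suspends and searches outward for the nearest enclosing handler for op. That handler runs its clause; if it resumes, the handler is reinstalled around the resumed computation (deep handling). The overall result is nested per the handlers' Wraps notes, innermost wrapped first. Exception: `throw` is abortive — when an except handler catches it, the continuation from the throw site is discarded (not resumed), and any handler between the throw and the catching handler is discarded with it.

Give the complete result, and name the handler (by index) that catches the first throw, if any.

Step-by-step:
throw(1) @ H1 caught ⇒ 28
H2 returns (28, ())
H3 returns (28, ())
= (28, ())

Answer: (28, ()) ; first throw caught by: H1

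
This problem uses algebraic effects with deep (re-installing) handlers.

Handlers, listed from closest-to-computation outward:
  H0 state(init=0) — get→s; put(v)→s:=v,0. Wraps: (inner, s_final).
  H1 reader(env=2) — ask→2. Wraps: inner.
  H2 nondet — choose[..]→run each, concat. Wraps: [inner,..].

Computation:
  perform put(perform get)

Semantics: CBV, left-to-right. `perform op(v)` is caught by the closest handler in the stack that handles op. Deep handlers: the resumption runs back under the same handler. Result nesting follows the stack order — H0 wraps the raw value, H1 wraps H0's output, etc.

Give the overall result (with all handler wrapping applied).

Answer: [(0, 0)]

Evaluation trace:
get @ H0 ⇒ 0
put(0) @ H0 ⇒ s:=0
H0 returns (0, 0)
H1 returns (0, 0)
H2 returns [(0, 0)]
= [(0, 0)]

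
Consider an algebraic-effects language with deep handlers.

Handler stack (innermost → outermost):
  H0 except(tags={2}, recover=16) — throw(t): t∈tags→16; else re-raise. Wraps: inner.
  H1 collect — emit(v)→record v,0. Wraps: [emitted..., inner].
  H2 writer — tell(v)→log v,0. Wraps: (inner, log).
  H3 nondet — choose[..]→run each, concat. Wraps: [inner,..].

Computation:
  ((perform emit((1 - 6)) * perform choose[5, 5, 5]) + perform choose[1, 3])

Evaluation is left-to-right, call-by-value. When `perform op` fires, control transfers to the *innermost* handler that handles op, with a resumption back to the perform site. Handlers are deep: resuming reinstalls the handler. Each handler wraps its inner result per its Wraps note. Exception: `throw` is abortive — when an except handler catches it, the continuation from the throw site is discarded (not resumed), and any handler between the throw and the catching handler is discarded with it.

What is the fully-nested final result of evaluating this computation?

Evaluation trace:
emit(-5) @ H1 ⇒ out+=-5
choose[5, 5, 5] @ H3
  branch[0] choose=5:
    choose[1, 3] @ H3
      branch[0] choose=1:
        H0 returns 1
        H1 returns [-5, 1]
        H2 returns ([-5, 1], ())
        H3 returns [([-5, 1], ())]
      branch[1] choose=3:
        H0 returns 3
        H1 returns [-5, 3]
        H2 returns ([-5, 3], ())
        H3 returns [([-5, 3], ())]
  branch[1] choose=5:
    choose[1, 3] @ H3
      branch[0] choose=1:
        H0 returns 1
        H1 returns [-5, 1]
        H2 returns ([-5, 1], ())
        H3 returns [([-5, 1], ())]
      branch[1] choose=3:
        H0 returns 3
        H1 returns [-5, 3]
        H2 returns ([-5, 3], ())
        H3 returns [([-5, 3], ())]
  branch[2] choose=5:
    choose[1, 3] @ H3
      branch[0] choose=1:
        H0 returns 1
        H1 returns [-5, 1]
        H2 returns ([-5, 1], ())
        H3 returns [([-5, 1], ())]
      branch[1] choose=3:
        H0 returns 3
        H1 returns [-5, 3]
        H2 returns ([-5, 3], ())
        H3 returns [([-5, 3], ())]
= [([-5, 1], ()), ([-5, 3], ()), ([-5, 1], ()), ([-5, 3], ()), ([-5, 1], ()), ([-5, 3], ())]

Answer: [([-5, 1], ()), ([-5, 3], ()), ([-5, 1], ()), ([-5, 3], ()), ([-5, 1], ()), ([-5, 3], ())]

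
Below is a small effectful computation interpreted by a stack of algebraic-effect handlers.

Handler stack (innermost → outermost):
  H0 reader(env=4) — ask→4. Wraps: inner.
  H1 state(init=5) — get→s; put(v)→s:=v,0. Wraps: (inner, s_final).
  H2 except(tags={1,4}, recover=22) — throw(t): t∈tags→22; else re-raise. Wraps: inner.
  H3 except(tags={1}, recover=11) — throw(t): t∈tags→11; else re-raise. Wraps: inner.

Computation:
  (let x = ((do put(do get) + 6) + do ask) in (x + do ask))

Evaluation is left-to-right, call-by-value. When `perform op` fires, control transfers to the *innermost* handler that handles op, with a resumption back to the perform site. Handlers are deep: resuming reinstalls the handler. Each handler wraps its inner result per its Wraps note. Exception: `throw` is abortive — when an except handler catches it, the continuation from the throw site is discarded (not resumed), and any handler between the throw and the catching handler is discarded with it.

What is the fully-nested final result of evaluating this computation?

Working:
get @ H1 ⇒ 5
put(5) @ H1 ⇒ s:=5
ask @ H0 ⇒ 4
ask @ H0 ⇒ 4
H0 returns 14
H1 returns (14, 5)
H2 returns (14, 5)
H3 returns (14, 5)
= (14, 5)

Answer: (14, 5)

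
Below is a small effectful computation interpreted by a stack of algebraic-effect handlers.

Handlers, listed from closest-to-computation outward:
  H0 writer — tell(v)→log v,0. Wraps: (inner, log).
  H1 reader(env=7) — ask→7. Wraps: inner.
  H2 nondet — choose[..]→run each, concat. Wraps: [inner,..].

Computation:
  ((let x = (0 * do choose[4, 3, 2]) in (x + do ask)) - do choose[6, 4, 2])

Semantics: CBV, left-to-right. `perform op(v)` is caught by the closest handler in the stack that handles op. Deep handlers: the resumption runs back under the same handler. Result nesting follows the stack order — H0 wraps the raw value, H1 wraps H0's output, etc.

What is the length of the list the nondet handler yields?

Answer: 9

Working:
choose[4, 3, 2] @ H2
  branch[0] choose=4:
    ask @ H1 ⇒ 7
    choose[6, 4, 2] @ H2
      branch[0] choose=6:
        H0 returns (1, ())
        H1 returns (1, ())
        H2 returns [(1, ())]
      branch[1] choose=4:
        H0 returns (3, ())
        H1 returns (3, ())
        H2 returns [(3, ())]
      branch[2] choose=2:
        H0 returns (5, ())
        H1 returns (5, ())
        H2 returns [(5, ())]
  branch[1] choose=3:
    ask @ H1 ⇒ 7
    choose[6, 4, 2] @ H2
      branch[0] choose=6:
        H0 returns (1, ())
        H1 returns (1, ())
        H2 returns [(1, ())]
      branch[1] choose=4:
        H0 returns (3, ())
        H1 returns (3, ())
        H2 returns [(3, ())]
      branch[2] choose=2:
        H0 returns (5, ())
        H1 returns (5, ())
        H2 returns [(5, ())]
  branch[2] choose=2:
    ask @ H1 ⇒ 7
    choose[6, 4, 2] @ H2
      branch[0] choose=6:
        H0 returns (1, ())
        H1 returns (1, ())
        H2 returns [(1, ())]
      branch[1] choose=4:
        H0 returns (3, ())
        H1 returns (3, ())
        H2 returns [(3, ())]
      branch[2] choose=2:
        H0 returns (5, ())
        H1 returns (5, ())
        H2 returns [(5, ())]
= [(1, ()), (3, ()), (5, ()), (1, ()), (3, ()), (5, ()), (1, ()), (3, ()), (5, ())]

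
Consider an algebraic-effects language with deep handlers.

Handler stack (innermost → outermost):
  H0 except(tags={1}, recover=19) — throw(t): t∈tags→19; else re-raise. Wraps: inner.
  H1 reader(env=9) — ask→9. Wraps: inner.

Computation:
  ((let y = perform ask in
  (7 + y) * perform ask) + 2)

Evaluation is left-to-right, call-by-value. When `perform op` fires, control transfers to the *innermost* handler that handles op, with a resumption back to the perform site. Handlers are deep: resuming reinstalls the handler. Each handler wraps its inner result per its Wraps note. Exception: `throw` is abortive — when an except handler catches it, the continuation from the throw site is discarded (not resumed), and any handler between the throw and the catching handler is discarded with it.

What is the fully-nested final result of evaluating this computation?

Answer: 146

Working:
ask @ H1 ⇒ 9
ask @ H1 ⇒ 9
H0 returns 146
H1 returns 146
= 146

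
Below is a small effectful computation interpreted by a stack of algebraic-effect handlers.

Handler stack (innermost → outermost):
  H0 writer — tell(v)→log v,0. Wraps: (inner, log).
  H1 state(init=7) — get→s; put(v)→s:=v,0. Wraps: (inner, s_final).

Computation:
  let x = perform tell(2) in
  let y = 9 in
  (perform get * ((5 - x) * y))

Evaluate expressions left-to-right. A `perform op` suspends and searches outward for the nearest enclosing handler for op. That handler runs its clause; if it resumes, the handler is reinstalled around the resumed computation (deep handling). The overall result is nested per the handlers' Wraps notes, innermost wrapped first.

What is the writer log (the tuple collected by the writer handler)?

Answer: (2)

Working:
tell(2) @ H0 ⇒ log+=2
get @ H1 ⇒ 7
H0 returns (315, (2))
H1 returns ((315, (2)), 7)
= ((315, (2)), 7)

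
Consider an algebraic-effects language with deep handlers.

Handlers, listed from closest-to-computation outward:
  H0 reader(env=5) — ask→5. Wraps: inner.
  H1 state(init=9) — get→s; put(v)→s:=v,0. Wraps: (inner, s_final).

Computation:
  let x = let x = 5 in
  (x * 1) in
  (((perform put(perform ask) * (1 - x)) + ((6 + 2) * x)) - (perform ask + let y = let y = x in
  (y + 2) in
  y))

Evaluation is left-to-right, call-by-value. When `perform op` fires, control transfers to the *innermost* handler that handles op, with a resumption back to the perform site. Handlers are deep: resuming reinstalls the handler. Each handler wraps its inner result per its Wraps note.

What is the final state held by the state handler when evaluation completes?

Working:
ask @ H0 ⇒ 5
put(5) @ H1 ⇒ s:=5
ask @ H0 ⇒ 5
H0 returns 28
H1 returns (28, 5)
= (28, 5)

Answer: 5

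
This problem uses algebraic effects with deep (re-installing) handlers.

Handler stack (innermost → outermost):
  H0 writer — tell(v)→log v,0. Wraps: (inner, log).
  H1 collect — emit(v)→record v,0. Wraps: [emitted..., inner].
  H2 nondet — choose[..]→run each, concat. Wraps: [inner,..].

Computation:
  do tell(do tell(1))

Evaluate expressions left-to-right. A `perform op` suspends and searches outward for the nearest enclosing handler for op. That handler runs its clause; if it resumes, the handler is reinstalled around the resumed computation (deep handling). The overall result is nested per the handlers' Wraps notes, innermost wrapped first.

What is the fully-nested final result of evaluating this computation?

Working:
tell(1) @ H0 ⇒ log+=1
tell(0) @ H0 ⇒ log+=0
H0 returns (0, (1, 0))
H1 returns [(0, (1, 0))]
H2 returns [[(0, (1, 0))]]
= [[(0, (1, 0))]]

Answer: [[(0, (1, 0))]]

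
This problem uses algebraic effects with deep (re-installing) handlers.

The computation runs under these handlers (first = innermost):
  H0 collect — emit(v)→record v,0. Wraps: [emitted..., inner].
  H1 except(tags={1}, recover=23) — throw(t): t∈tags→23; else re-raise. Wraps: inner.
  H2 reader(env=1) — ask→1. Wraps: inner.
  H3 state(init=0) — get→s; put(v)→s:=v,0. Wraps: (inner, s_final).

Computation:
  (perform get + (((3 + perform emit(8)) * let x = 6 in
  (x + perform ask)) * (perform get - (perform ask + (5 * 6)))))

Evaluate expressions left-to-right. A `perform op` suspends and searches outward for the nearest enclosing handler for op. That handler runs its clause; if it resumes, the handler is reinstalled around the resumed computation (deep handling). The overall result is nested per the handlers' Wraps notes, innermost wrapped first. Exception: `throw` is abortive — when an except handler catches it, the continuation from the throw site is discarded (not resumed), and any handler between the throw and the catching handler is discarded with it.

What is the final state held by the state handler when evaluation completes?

Working:
get @ H3 ⇒ 0
emit(8) @ H0 ⇒ out+=8
ask @ H2 ⇒ 1
get @ H3 ⇒ 0
ask @ H2 ⇒ 1
H0 returns [8, -651]
H1 returns [8, -651]
H2 returns [8, -651]
H3 returns ([8, -651], 0)
= ([8, -651], 0)

Answer: 0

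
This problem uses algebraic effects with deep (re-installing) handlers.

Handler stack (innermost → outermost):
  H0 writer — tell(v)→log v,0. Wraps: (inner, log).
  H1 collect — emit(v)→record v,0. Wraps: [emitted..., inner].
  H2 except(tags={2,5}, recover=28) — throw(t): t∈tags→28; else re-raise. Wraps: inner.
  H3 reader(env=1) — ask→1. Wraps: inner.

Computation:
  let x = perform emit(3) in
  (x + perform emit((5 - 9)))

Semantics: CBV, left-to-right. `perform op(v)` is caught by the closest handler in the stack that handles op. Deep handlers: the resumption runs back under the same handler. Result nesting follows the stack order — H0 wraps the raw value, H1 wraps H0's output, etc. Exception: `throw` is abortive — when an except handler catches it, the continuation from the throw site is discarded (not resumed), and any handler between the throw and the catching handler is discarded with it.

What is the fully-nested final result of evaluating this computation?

Evaluation trace:
emit(3) @ H1 ⇒ out+=3
emit(-4) @ H1 ⇒ out+=-4
H0 returns (0, ())
H1 returns [3, -4, (0, ())]
H2 returns [3, -4, (0, ())]
H3 returns [3, -4, (0, ())]
= [3, -4, (0, ())]

Answer: [3, -4, (0, ())]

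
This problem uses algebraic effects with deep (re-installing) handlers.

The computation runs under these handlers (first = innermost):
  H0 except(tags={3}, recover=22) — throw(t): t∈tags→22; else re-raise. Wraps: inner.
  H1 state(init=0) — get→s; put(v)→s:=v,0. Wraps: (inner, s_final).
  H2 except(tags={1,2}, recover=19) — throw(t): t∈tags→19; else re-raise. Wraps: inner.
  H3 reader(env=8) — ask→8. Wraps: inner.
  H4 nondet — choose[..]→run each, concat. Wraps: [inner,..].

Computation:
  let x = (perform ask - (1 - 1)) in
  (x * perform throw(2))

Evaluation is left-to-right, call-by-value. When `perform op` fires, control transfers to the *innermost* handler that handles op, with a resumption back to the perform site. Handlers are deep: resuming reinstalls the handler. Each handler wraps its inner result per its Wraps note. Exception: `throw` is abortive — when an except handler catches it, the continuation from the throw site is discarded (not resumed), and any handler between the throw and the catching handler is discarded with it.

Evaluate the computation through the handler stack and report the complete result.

Working:
ask @ H3 ⇒ 8
throw(2) @ H0 re-raised
throw(2) @ H2 caught ⇒ 19
H3 returns 19
H4 returns [19]
= [19]

Answer: [19]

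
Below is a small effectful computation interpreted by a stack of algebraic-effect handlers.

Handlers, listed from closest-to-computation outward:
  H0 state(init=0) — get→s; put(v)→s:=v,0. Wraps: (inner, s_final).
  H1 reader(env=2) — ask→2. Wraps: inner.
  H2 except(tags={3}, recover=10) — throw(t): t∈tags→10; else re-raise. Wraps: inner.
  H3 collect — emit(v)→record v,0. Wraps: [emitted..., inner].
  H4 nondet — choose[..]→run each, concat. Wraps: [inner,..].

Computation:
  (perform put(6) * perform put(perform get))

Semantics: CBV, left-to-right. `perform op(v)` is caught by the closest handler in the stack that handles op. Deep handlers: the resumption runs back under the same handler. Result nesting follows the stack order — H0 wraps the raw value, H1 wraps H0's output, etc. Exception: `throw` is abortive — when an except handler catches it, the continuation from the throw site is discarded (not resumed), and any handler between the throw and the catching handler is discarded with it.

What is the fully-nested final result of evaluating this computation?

Working:
put(6) @ H0 ⇒ s:=6
get @ H0 ⇒ 6
put(6) @ H0 ⇒ s:=6
H0 returns (0, 6)
H1 returns (0, 6)
H2 returns (0, 6)
H3 returns [(0, 6)]
H4 returns [[(0, 6)]]
= [[(0, 6)]]

Answer: [[(0, 6)]]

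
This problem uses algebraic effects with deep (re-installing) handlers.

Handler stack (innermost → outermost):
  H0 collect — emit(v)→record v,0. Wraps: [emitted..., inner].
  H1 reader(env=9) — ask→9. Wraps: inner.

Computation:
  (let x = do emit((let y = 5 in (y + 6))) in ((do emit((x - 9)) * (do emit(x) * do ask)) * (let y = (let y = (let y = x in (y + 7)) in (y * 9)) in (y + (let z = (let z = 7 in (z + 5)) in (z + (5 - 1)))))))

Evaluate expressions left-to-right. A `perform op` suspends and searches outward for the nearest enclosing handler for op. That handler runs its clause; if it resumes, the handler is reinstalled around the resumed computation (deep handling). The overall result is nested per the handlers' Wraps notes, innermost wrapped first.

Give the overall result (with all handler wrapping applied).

Answer: [11, -9, 0, 0]

Working:
emit(11) @ H0 ⇒ out+=11
emit(-9) @ H0 ⇒ out+=-9
emit(0) @ H0 ⇒ out+=0
ask @ H1 ⇒ 9
H0 returns [11, -9, 0, 0]
H1 returns [11, -9, 0, 0]
= [11, -9, 0, 0]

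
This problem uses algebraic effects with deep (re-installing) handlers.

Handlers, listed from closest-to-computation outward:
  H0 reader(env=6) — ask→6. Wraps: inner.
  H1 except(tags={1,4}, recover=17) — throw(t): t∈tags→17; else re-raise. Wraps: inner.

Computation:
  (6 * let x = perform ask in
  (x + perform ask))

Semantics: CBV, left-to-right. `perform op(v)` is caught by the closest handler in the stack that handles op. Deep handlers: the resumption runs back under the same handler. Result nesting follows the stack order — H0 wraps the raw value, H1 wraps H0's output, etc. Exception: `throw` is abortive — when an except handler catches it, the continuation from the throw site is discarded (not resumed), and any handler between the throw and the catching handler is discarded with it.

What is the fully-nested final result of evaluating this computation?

Answer: 72

Step-by-step:
ask @ H0 ⇒ 6
ask @ H0 ⇒ 6
H0 returns 72
H1 returns 72
= 72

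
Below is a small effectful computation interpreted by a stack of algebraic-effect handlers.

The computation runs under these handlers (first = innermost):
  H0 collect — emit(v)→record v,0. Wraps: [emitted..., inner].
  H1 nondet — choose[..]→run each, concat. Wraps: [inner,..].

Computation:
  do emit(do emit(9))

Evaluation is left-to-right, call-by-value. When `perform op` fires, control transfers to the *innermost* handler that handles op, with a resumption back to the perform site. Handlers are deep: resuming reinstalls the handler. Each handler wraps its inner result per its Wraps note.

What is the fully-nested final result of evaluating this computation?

Answer: [[9, 0, 0]]

Evaluation trace:
emit(9) @ H0 ⇒ out+=9
emit(0) @ H0 ⇒ out+=0
H0 returns [9, 0, 0]
H1 returns [[9, 0, 0]]
= [[9, 0, 0]]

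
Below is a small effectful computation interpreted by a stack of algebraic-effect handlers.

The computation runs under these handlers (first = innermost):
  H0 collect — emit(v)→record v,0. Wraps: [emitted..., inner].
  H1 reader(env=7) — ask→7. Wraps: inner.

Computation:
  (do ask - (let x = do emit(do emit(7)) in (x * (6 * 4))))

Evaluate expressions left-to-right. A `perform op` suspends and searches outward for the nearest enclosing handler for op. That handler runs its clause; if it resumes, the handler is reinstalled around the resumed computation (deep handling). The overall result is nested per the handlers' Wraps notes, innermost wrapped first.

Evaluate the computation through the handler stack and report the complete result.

Evaluation trace:
ask @ H1 ⇒ 7
emit(7) @ H0 ⇒ out+=7
emit(0) @ H0 ⇒ out+=0
H0 returns [7, 0, 7]
H1 returns [7, 0, 7]
= [7, 0, 7]

Answer: [7, 0, 7]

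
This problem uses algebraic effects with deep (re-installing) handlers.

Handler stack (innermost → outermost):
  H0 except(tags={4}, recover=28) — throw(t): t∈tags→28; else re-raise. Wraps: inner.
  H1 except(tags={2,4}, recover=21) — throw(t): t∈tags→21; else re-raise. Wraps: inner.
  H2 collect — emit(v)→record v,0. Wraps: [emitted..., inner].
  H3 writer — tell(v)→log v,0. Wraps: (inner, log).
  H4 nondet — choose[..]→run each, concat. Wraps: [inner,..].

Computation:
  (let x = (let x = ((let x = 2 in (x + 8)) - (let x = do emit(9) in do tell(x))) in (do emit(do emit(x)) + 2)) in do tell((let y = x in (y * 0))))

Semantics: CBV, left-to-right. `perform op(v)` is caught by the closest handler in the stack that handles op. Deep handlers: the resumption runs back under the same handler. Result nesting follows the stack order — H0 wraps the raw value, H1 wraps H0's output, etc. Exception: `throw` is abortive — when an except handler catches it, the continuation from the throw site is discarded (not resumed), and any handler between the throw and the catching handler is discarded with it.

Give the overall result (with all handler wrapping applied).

Working:
emit(9) @ H2 ⇒ out+=9
tell(0) @ H3 ⇒ log+=0
emit(10) @ H2 ⇒ out+=10
emit(0) @ H2 ⇒ out+=0
tell(0) @ H3 ⇒ log+=0
H0 returns 0
H1 returns 0
H2 returns [9, 10, 0, 0]
H3 returns ([9, 10, 0, 0], (0, 0))
H4 returns [([9, 10, 0, 0], (0, 0))]
= [([9, 10, 0, 0], (0, 0))]

Answer: [([9, 10, 0, 0], (0, 0))]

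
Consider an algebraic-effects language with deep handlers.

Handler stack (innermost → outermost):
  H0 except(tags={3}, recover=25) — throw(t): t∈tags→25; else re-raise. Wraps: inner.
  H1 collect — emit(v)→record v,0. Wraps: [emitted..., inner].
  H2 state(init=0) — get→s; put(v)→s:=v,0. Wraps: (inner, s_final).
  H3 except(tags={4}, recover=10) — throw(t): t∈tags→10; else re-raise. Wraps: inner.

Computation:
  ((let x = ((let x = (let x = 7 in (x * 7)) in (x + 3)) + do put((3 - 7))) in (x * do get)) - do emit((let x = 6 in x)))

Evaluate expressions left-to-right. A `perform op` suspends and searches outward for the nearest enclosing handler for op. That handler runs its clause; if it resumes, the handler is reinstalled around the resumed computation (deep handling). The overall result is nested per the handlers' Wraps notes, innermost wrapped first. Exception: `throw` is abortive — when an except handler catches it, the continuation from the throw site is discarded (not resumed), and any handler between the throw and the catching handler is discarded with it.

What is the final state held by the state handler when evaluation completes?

Answer: -4

Working:
put(-4) @ H2 ⇒ s:=-4
get @ H2 ⇒ -4
emit(6) @ H1 ⇒ out+=6
H0 returns -208
H1 returns [6, -208]
H2 returns ([6, -208], -4)
H3 returns ([6, -208], -4)
= ([6, -208], -4)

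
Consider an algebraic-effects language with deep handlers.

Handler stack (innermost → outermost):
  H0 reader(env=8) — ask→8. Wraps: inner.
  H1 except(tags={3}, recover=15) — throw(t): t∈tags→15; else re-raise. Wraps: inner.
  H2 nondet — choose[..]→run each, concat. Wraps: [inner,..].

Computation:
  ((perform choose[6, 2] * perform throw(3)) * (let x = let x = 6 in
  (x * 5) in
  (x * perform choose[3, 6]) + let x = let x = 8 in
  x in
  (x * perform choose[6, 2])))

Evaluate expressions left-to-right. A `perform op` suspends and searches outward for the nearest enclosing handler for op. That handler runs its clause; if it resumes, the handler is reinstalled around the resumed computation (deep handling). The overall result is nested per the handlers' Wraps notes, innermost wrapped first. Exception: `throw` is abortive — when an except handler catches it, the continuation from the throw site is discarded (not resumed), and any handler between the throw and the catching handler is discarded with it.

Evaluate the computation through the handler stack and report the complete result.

Working:
choose[6, 2] @ H2
  branch[0] choose=6:
    throw(3) @ H1 caught ⇒ 15
    H2 returns [15]
  branch[1] choose=2:
    throw(3) @ H1 caught ⇒ 15
    H2 returns [15]
= [15, 15]

Answer: [15, 15]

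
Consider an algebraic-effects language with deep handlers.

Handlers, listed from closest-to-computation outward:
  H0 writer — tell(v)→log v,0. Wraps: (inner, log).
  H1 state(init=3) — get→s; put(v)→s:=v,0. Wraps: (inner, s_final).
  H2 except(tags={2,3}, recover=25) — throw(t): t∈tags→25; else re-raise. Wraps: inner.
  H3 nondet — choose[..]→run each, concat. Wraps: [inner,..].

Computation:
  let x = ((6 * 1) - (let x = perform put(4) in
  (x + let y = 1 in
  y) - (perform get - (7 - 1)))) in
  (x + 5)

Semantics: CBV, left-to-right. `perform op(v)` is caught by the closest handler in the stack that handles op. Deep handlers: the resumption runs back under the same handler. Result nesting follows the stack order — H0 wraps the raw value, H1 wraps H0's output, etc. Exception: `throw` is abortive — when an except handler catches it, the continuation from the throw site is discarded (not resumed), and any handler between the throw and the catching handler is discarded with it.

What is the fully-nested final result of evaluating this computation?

Answer: [((8, ()), 4)]

Step-by-step:
put(4) @ H1 ⇒ s:=4
get @ H1 ⇒ 4
H0 returns (8, ())
H1 returns ((8, ()), 4)
H2 returns ((8, ()), 4)
H3 returns [((8, ()), 4)]
= [((8, ()), 4)]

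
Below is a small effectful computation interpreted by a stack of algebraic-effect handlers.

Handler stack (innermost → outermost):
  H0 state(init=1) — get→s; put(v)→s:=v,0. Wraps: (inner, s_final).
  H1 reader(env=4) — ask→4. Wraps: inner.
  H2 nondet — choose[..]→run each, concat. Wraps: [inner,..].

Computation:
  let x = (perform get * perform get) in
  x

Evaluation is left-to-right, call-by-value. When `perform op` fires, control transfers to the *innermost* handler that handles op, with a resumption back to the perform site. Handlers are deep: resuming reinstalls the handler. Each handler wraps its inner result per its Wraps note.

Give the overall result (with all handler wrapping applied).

Answer: [(1, 1)]

Evaluation trace:
get @ H0 ⇒ 1
get @ H0 ⇒ 1
H0 returns (1, 1)
H1 returns (1, 1)
H2 returns [(1, 1)]
= [(1, 1)]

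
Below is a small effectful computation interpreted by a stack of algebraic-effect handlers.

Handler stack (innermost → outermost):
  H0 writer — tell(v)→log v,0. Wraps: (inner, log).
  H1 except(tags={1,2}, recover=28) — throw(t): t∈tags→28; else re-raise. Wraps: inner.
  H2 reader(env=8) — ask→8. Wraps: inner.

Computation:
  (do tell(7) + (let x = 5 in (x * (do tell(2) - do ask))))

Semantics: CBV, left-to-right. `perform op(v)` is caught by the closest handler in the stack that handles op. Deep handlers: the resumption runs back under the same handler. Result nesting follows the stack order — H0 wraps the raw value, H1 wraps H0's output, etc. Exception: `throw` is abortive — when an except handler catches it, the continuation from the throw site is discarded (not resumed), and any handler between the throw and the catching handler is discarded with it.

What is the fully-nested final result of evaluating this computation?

Step-by-step:
tell(7) @ H0 ⇒ log+=7
tell(2) @ H0 ⇒ log+=2
ask @ H2 ⇒ 8
H0 returns (-40, (7, 2))
H1 returns (-40, (7, 2))
H2 returns (-40, (7, 2))
= (-40, (7, 2))

Answer: (-40, (7, 2))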